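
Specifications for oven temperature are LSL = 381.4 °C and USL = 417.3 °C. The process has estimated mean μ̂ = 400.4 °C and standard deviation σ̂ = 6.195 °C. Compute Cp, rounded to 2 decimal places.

0.97

Cp = (USL − LSL) / (6σ̂) = (417.3 − 381.4) / (6 × 6.195) = 35.9000 / 37.1700 = 0.9658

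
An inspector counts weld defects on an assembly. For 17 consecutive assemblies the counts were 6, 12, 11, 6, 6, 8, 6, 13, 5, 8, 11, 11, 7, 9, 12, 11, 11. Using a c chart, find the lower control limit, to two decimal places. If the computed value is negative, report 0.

0.00

c̄ = (6 + 12 + 11 + 6 + 6 + 8 + 6 + 13 + 5 + 8 + 11 + 11 + 7 + 9 + 12 + 11 + 11) / 17 = 153 / 17 = 9.0000
LCL = c̄ − 3√c̄ = 9.0000 − 3 × 3.0000 = 0.0000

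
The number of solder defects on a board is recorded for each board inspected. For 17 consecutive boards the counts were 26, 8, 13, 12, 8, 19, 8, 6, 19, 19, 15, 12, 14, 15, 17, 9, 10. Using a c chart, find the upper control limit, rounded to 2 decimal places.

24.56

c̄ = (26 + 8 + 13 + 12 + 8 + 19 + 8 + 6 + 19 + 19 + 15 + 12 + 14 + 15 + 17 + 9 + 10) / 17 = 230 / 17 = 13.5294
UCL = c̄ + 3√c̄ = 13.5294 + 3 × √13.5294 = 13.5294 + 3 × 3.6782 = 24.5641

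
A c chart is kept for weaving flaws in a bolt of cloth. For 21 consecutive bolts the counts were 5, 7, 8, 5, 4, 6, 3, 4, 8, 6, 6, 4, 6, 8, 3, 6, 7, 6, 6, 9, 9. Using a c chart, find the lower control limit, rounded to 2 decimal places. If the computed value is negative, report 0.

c̄ = (5 + 7 + 8 + 5 + 4 + 6 + 3 + 4 + 8 + 6 + 6 + 4 + 6 + 8 + 3 + 6 + 7 + 6 + 6 + 9 + 9) / 21 = 126 / 21 = 6.0000
LCL = c̄ − 3√c̄ = 6.0000 − 3 × 2.4495 = -1.3485 → 0 (cannot be negative)

0.00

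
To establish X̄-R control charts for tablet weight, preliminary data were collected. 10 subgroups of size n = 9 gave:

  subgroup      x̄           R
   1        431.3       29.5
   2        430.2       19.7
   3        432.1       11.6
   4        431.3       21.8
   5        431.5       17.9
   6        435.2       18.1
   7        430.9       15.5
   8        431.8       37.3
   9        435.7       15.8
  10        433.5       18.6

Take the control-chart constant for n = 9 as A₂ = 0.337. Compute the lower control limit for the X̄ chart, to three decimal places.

X̄̄ = (431.3 + 430.2 + 432.1 + 431.3 + 431.5 + 435.2 + 430.9 + 431.8 + 435.7 + 433.5) / 10 = 4323.5000 / 10 = 432.3500
R̄ = (29.5 + 19.7 + 11.6 + 21.8 + 17.9 + 18.1 + 15.5 + 37.3 + 15.8 + 18.6) / 10 = 205.8000 / 10 = 20.5800
LCL = X̄̄ − A₂·R̄ = 432.3500 − 0.337 × 20.5800 = 425.4145

425.415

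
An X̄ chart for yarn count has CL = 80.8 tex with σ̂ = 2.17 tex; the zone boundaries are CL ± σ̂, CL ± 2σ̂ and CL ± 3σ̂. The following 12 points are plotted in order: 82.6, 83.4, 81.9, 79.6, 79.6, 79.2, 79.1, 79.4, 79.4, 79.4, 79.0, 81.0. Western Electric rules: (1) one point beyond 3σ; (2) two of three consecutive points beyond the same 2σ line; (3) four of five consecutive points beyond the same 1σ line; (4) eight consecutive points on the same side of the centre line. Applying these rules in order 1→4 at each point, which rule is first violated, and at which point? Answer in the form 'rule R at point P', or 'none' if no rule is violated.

rule 4 at point 11

Zone of each point (C = within 1σ̂, B = 1σ̂–2σ̂, A = 2σ̂–3σ̂, * = beyond 3σ̂; sign = side of CL): 1:+C, 2:+B, 3:+C, 4:-C, 5:-C, 6:-C, 7:-C, 8:-C, 9:-C, 10:-C, 11:-C, 12:+C
Rule 4 (eight consecutive points on the same side of the centre line) is satisfied at point 11.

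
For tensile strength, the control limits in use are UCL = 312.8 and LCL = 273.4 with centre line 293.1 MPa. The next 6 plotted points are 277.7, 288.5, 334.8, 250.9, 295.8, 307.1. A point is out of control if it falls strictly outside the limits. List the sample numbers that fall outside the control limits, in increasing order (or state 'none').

3, 4

Compare each point to [273.4, 312.8]: sample 3 = 334.8 > UCL; sample 4 = 250.9 < LCL.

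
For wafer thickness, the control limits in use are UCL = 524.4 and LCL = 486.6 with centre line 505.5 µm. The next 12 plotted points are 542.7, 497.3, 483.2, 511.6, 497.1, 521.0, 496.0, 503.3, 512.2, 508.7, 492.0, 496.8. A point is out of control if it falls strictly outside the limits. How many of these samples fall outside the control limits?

2

Compare each point to [486.6, 524.4]: sample 1 = 542.7 > UCL; sample 3 = 483.2 < LCL.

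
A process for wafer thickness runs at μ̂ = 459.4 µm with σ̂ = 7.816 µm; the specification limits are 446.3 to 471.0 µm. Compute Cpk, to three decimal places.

0.495

Cpu = (USL − μ̂) / (3σ̂) = (471.0 − 459.4) / (3 × 7.816) = 0.4947; Cpl = (μ̂ − LSL) / (3σ̂) = (459.4 − 446.3) / (3 × 7.816) = 0.5587; Cpk = min(Cpu, Cpl) = 0.4947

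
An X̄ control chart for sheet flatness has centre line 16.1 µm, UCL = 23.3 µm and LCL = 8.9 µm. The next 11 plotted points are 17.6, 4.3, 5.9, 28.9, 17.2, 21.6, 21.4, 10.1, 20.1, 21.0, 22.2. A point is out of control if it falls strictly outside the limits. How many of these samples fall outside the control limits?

3

Compare each point to [8.9, 23.3]: sample 2 = 4.3 < LCL; sample 3 = 5.9 < LCL; sample 4 = 28.9 > UCL.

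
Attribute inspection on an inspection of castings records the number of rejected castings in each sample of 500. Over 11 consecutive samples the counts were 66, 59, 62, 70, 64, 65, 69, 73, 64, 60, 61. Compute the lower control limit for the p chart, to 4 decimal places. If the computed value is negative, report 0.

p̄ = Σdᵢ / (k·n) = 713 / (11 × 500) = 0.12964
LCL = p̄ − 3·√(p̄(1−p̄)/n) = 0.12964 − 3 × 0.01502 = 0.08457

0.0846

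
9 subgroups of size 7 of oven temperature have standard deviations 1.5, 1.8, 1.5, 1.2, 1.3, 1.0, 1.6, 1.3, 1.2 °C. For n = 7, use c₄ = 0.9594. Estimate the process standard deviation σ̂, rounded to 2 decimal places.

1.44

s̄ = (1.5 + 1.8 + 1.5 + 1.2 + 1.3 + 1.0 + 1.6 + 1.3 + 1.2) / 9 = 1.3778
σ̂ = s̄ / c₄ = 1.3778 / 0.9594 = 1.4361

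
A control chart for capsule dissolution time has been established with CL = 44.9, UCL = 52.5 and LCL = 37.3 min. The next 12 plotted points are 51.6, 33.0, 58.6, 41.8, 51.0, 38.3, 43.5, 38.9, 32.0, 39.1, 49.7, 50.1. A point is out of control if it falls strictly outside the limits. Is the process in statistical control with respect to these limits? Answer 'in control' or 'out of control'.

out of control

Compare each point to [37.3, 52.5]: sample 2 = 33.0 < LCL; sample 3 = 58.6 > UCL; sample 9 = 32.0 < LCL.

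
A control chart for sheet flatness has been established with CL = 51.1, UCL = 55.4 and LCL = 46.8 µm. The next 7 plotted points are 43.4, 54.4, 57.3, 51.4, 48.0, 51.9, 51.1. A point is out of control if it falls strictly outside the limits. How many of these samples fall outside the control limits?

2

Compare each point to [46.8, 55.4]: sample 1 = 43.4 < LCL; sample 3 = 57.3 > UCL.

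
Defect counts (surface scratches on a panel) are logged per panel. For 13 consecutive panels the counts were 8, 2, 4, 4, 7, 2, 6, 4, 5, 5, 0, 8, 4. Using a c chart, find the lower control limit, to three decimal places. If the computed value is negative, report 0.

0.000

c̄ = (8 + 2 + 4 + 4 + 7 + 2 + 6 + 4 + 5 + 5 + 0 + 8 + 4) / 13 = 59 / 13 = 4.5385
LCL = c̄ − 3√c̄ = 4.5385 − 3 × 2.1304 = -1.8526 → 0 (cannot be negative)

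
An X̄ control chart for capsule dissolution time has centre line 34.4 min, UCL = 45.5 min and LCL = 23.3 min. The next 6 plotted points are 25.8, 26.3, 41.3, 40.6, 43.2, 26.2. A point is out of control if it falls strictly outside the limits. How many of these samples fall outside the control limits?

0

All 6 points lie within [23.3, 45.5].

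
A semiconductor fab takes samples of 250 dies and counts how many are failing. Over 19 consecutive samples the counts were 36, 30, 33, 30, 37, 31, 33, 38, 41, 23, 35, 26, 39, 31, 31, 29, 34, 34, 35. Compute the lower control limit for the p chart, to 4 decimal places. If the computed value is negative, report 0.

p̄ = Σdᵢ / (k·n) = 626 / (19 × 250) = 0.13179
LCL = p̄ − 3·√(p̄(1−p̄)/n) = 0.13179 − 3 × 0.02139 = 0.06761

0.0676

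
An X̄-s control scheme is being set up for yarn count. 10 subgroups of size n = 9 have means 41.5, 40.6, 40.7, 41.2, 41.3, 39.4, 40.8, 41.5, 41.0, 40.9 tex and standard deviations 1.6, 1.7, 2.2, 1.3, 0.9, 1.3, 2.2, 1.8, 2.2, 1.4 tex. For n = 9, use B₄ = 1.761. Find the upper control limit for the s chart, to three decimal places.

s̄ = (1.6 + 1.7 + 2.2 + 1.3 + 0.9 + 1.3 + 2.2 + 1.8 + 2.2 + 1.4) / 10 = 1.6600
UCL_s = B₄·s̄ = 1.761 × 1.6600 = 2.9233

2.923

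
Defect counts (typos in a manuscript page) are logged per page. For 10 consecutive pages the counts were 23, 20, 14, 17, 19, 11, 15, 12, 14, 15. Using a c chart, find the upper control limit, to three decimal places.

28.000

c̄ = (23 + 20 + 14 + 17 + 19 + 11 + 15 + 12 + 14 + 15) / 10 = 160 / 10 = 16.0000
UCL = c̄ + 3√c̄ = 16.0000 + 3 × √16.0000 = 16.0000 + 3 × 4.0000 = 28.0000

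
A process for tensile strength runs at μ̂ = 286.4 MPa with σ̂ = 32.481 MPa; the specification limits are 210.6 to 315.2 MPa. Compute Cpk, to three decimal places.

0.296

Cpu = (USL − μ̂) / (3σ̂) = (315.2 − 286.4) / (3 × 32.481) = 0.2956; Cpl = (μ̂ − LSL) / (3σ̂) = (286.4 − 210.6) / (3 × 32.481) = 0.7779; Cpk = min(Cpu, Cpl) = 0.2956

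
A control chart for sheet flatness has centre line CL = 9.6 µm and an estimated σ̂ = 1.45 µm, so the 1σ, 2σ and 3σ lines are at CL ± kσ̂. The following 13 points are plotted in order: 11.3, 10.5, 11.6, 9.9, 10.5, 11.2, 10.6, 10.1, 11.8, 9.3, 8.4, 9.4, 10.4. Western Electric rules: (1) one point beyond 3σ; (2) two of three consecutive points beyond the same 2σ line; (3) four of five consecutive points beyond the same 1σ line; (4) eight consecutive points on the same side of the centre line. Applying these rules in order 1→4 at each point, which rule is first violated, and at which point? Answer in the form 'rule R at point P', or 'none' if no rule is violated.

Zone of each point (C = within 1σ̂, B = 1σ̂–2σ̂, A = 2σ̂–3σ̂, * = beyond 3σ̂; sign = side of CL): 1:+B, 2:+C, 3:+B, 4:+C, 5:+C, 6:+B, 7:+C, 8:+C, 9:+B, 10:-C, 11:-C, 12:-C, 13:+C
Rule 4 (eight consecutive points on the same side of the centre line) is satisfied at point 8.

rule 4 at point 8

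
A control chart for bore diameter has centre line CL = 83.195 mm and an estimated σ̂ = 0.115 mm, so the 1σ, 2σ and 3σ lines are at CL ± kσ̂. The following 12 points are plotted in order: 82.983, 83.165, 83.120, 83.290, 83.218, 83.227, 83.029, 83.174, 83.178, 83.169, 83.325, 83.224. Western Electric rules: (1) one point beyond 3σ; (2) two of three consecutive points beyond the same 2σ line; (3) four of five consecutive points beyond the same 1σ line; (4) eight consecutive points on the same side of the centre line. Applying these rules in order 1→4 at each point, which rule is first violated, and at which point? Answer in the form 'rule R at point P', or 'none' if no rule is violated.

none

Zone of each point (C = within 1σ̂, B = 1σ̂–2σ̂, A = 2σ̂–3σ̂, * = beyond 3σ̂; sign = side of CL): 1:-B, 2:-C, 3:-C, 4:+C, 5:+C, 6:+C, 7:-B, 8:-C, 9:-C, 10:-C, 11:+B, 12:+C
No rule fires across all 12 points.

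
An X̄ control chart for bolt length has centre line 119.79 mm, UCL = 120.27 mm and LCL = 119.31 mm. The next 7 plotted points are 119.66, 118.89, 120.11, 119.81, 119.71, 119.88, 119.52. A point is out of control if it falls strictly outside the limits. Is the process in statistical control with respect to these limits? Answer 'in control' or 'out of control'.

out of control

Compare each point to [119.31, 120.27]: sample 2 = 118.89 < LCL.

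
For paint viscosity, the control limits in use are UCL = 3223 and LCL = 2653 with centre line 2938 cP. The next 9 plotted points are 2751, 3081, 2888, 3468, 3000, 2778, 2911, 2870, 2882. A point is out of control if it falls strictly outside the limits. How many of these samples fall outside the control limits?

Compare each point to [2653, 3223]: sample 4 = 3468 > UCL.

1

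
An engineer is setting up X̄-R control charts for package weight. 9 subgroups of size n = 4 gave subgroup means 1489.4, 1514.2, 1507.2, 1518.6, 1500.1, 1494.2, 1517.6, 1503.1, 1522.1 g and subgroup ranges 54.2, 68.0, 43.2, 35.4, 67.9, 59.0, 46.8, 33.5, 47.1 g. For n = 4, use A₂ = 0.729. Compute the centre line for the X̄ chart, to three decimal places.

1507.389

X̄̄ = (1489.4 + 1514.2 + 1507.2 + 1518.6 + 1500.1 + 1494.2 + 1517.6 + 1503.1 + 1522.1) / 9 = 13566.5000 / 9 = 1507.3889
CL = X̄̄ = 1507.3889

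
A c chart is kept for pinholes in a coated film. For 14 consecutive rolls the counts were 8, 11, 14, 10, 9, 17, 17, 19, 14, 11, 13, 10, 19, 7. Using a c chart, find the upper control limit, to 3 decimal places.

c̄ = (8 + 11 + 14 + 10 + 9 + 17 + 17 + 19 + 14 + 11 + 13 + 10 + 19 + 7) / 14 = 179 / 14 = 12.7857
UCL = c̄ + 3√c̄ = 12.7857 + 3 × √12.7857 = 12.7857 + 3 × 3.5757 = 23.5128

23.513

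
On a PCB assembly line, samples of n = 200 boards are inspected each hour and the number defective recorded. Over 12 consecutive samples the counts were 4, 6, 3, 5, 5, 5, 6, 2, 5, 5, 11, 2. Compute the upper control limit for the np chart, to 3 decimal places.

p̄ = Σdᵢ / (k·n) = 59 / (12 × 200) = 0.02458
UCL = np̄ + 3·√(np̄(1−p̄)) = 4.9167 + 3 × √(4.9167×0.97542) = 4.9167 + 3 × 2.1899 = 11.4865

11.486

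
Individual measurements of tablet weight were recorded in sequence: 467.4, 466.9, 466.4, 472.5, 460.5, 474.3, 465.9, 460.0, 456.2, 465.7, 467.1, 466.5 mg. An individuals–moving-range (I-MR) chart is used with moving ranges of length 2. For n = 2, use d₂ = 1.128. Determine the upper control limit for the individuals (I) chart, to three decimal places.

480.895

X̄ = (467.4 + 466.9 + 466.4 + 472.5 + 460.5 + 474.3 + 465.9 + 460.0 + 456.2 + 465.7 + 467.1 + 466.5) / 12 = 465.7833
Moving ranges: 0.5, 0.5, 6.1, 12.0, 13.8, 8.4, 5.9, 3.8, 9.5, 1.4, 0.6; M̄R̄ = 62.5000 / 11 = 5.6818
UCL = X̄ + 3·M̄R̄/d₂ = 465.7833 + 3 × 5.6818 / 1.128 = 480.8946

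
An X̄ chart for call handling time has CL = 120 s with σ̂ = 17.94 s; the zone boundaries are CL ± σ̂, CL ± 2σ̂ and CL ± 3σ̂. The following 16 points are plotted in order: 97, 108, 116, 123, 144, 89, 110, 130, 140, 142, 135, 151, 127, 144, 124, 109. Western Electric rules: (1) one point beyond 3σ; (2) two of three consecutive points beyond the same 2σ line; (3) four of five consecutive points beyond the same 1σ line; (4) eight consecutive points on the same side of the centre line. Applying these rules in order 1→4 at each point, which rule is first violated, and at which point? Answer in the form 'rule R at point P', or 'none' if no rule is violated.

rule 4 at point 15

Zone of each point (C = within 1σ̂, B = 1σ̂–2σ̂, A = 2σ̂–3σ̂, * = beyond 3σ̂; sign = side of CL): 1:-B, 2:-C, 3:-C, 4:+C, 5:+B, 6:-B, 7:-C, 8:+C, 9:+B, 10:+B, 11:+C, 12:+B, 13:+C, 14:+B, 15:+C, 16:-C
Rule 4 (eight consecutive points on the same side of the centre line) is satisfied at point 15.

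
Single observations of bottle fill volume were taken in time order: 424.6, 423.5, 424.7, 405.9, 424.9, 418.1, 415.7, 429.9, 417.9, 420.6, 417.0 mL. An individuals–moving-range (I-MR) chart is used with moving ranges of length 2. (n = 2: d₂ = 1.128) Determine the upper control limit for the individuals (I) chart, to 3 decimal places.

X̄ = (424.6 + 423.5 + 424.7 + 405.9 + 424.9 + 418.1 + 415.7 + 429.9 + 417.9 + 420.6 + 417.0) / 11 = 420.2545
Moving ranges: 1.1, 1.2, 18.8, 19.0, 6.8, 2.4, 14.2, 12.0, 2.7, 3.6; M̄R̄ = 81.8000 / 10 = 8.1800
UCL = X̄ + 3·M̄R̄/d₂ = 420.2545 + 3 × 8.1800 / 1.128 = 442.0099

442.010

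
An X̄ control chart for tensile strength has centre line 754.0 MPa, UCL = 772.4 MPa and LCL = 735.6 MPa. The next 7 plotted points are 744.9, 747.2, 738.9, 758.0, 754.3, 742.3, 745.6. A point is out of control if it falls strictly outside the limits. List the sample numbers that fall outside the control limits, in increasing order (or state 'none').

none

All 7 points lie within [735.6, 772.4].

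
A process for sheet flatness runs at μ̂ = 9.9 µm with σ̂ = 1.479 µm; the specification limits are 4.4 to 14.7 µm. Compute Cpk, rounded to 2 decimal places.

1.08

Cpu = (USL − μ̂) / (3σ̂) = (14.7 − 9.9) / (3 × 1.479) = 1.0818; Cpl = (μ̂ − LSL) / (3σ̂) = (9.9 − 4.4) / (3 × 1.479) = 1.2396; Cpk = min(Cpu, Cpl) = 1.0818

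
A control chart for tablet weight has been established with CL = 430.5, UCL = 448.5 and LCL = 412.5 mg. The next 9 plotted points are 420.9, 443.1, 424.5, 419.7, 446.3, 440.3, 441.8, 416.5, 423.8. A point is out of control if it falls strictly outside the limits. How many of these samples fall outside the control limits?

All 9 points lie within [412.5, 448.5].

0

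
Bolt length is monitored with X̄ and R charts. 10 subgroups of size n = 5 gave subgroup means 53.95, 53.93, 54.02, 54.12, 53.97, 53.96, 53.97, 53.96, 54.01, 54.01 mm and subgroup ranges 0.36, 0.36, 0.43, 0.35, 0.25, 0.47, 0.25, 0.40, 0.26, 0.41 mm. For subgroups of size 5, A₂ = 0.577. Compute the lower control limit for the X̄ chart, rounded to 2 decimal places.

53.79

X̄̄ = (53.95 + 53.93 + 54.02 + 54.12 + 53.97 + 53.96 + 53.97 + 53.96 + 54.01 + 54.01) / 10 = 539.9000 / 10 = 53.9900
R̄ = (0.36 + 0.36 + 0.43 + 0.35 + 0.25 + 0.47 + 0.25 + 0.40 + 0.26 + 0.41) / 10 = 3.5400 / 10 = 0.3540
LCL = X̄̄ − A₂·R̄ = 53.9900 − 0.577 × 0.3540 = 53.7857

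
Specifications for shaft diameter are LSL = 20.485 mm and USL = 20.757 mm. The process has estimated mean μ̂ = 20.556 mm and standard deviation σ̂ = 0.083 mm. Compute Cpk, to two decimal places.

Cpu = (USL − μ̂) / (3σ̂) = (20.757 − 20.556) / (3 × 0.083) = 0.8072; Cpl = (μ̂ − LSL) / (3σ̂) = (20.556 − 20.485) / (3 × 0.083) = 0.2851; Cpk = min(Cpu, Cpl) = 0.2851

0.29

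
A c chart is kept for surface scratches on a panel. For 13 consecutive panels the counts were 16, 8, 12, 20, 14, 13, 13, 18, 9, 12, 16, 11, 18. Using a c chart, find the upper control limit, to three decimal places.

25.009

c̄ = (16 + 8 + 12 + 20 + 14 + 13 + 13 + 18 + 9 + 12 + 16 + 11 + 18) / 13 = 180 / 13 = 13.8462
UCL = c̄ + 3√c̄ = 13.8462 + 3 × √13.8462 = 13.8462 + 3 × 3.7210 = 25.0093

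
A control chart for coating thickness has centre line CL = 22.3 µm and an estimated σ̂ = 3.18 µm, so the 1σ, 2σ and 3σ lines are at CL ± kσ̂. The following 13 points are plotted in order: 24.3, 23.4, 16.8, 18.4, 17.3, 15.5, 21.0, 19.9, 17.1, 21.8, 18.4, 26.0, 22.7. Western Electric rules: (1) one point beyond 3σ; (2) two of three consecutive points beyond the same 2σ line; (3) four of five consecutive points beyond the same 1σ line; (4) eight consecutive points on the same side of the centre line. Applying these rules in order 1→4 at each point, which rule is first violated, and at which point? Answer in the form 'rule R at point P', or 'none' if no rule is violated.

rule 3 at point 6

Zone of each point (C = within 1σ̂, B = 1σ̂–2σ̂, A = 2σ̂–3σ̂, * = beyond 3σ̂; sign = side of CL): 1:+C, 2:+C, 3:-B, 4:-B, 5:-B, 6:-A, 7:-C, 8:-C, 9:-B, 10:-C, 11:-B, 12:+B, 13:+C
Rule 3 (four of five consecutive points beyond the same 1σ limit) is satisfied at point 6.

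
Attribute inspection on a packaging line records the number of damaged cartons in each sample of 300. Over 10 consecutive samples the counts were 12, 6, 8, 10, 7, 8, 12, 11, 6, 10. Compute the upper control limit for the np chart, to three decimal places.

p̄ = Σdᵢ / (k·n) = 90 / (10 × 300) = 0.03000
UCL = np̄ + 3·√(np̄(1−p̄)) = 9.0000 + 3 × √(9.0000×0.97000) = 9.0000 + 3 × 2.9547 = 17.8640

17.864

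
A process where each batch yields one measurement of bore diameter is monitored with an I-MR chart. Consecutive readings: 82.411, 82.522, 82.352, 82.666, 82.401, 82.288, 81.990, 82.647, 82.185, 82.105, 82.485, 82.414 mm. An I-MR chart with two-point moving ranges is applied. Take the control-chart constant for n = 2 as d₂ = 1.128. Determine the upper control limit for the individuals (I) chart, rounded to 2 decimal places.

X̄ = (82.411 + 82.522 + 82.352 + 82.666 + 82.401 + 82.288 + 81.990 + 82.647 + 82.185 + 82.105 + 82.485 + 82.414) / 12 = 82.3722
Moving ranges: 0.111, 0.170, 0.314, 0.265, 0.113, 0.298, 0.657, 0.462, 0.080, 0.380, 0.071; M̄R̄ = 2.9210 / 11 = 0.2655
UCL = X̄ + 3·M̄R̄/d₂ = 82.3722 + 3 × 0.2655 / 1.128 = 83.0784

83.08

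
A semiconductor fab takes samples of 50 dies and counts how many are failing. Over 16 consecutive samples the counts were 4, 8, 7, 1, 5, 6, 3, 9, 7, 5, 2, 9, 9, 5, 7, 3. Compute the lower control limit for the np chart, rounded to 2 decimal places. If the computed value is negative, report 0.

0.00

p̄ = Σdᵢ / (k·n) = 90 / (16 × 50) = 0.11250
LCL = np̄ − 3·√(np̄(1−p̄)) = 5.6250 − 3 × 2.2343 = -1.0780 → 0 (negative, so LCL = 0)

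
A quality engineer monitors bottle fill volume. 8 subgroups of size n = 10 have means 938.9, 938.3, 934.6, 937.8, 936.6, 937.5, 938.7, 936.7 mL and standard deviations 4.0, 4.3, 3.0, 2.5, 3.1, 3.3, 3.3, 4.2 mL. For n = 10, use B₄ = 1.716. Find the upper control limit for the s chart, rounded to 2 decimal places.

s̄ = (4.0 + 4.3 + 3.0 + 2.5 + 3.1 + 3.3 + 3.3 + 4.2) / 8 = 3.4625
UCL_s = B₄·s̄ = 1.716 × 3.4625 = 5.9417

5.94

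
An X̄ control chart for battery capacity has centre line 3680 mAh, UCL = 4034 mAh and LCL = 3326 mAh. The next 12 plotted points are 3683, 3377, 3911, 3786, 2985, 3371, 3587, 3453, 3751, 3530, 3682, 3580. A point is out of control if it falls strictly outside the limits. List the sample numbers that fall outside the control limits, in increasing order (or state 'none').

5

Compare each point to [3326, 4034]: sample 5 = 2985 < LCL.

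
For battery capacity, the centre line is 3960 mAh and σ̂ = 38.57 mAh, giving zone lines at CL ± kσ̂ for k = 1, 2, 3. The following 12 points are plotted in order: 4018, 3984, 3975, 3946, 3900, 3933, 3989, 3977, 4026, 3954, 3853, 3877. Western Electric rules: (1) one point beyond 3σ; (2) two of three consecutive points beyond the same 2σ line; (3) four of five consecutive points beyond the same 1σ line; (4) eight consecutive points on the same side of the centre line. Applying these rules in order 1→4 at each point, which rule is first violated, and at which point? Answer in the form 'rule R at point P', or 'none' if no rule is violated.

rule 2 at point 12

Zone of each point (C = within 1σ̂, B = 1σ̂–2σ̂, A = 2σ̂–3σ̂, * = beyond 3σ̂; sign = side of CL): 1:+B, 2:+C, 3:+C, 4:-C, 5:-B, 6:-C, 7:+C, 8:+C, 9:+B, 10:-C, 11:-A, 12:-A
Rule 2 (two of three consecutive points beyond the same 2σ limit) is satisfied at point 12.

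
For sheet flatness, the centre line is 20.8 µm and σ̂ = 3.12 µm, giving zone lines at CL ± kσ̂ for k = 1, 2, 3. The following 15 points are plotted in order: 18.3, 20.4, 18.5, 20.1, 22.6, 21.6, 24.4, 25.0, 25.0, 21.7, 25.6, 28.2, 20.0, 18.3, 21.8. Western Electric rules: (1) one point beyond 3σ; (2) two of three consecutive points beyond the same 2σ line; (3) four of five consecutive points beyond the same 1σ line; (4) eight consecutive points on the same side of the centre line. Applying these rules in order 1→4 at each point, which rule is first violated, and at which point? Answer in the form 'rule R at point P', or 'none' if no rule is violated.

rule 3 at point 11

Zone of each point (C = within 1σ̂, B = 1σ̂–2σ̂, A = 2σ̂–3σ̂, * = beyond 3σ̂; sign = side of CL): 1:-C, 2:-C, 3:-C, 4:-C, 5:+C, 6:+C, 7:+B, 8:+B, 9:+B, 10:+C, 11:+B, 12:+A, 13:-C, 14:-C, 15:+C
Rule 3 (four of five consecutive points beyond the same 1σ limit) is satisfied at point 11.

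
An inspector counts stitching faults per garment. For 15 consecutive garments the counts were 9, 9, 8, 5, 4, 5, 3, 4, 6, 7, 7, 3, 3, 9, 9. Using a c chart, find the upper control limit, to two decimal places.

13.46

c̄ = (9 + 9 + 8 + 5 + 4 + 5 + 3 + 4 + 6 + 7 + 7 + 3 + 3 + 9 + 9) / 15 = 91 / 15 = 6.0667
UCL = c̄ + 3√c̄ = 6.0667 + 3 × √6.0667 = 6.0667 + 3 × 2.4631 = 13.4558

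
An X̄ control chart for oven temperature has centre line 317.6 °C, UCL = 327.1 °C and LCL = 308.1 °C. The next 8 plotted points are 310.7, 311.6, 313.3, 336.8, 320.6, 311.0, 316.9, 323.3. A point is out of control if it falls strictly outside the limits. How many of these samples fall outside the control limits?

1

Compare each point to [308.1, 327.1]: sample 4 = 336.8 > UCL.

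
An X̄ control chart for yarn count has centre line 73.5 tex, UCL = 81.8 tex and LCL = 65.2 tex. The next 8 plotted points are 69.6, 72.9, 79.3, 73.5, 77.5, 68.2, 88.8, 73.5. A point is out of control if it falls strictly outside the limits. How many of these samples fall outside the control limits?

Compare each point to [65.2, 81.8]: sample 7 = 88.8 > UCL.

1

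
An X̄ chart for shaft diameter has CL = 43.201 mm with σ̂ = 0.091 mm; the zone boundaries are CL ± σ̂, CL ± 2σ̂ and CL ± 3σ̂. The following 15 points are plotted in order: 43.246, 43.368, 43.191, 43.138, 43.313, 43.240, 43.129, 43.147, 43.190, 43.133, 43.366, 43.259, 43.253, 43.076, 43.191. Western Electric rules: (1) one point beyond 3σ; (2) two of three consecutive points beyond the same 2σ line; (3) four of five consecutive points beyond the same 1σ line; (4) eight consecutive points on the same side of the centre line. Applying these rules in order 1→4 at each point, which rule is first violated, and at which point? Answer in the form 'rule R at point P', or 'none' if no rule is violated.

Zone of each point (C = within 1σ̂, B = 1σ̂–2σ̂, A = 2σ̂–3σ̂, * = beyond 3σ̂; sign = side of CL): 1:+C, 2:+B, 3:-C, 4:-C, 5:+B, 6:+C, 7:-C, 8:-C, 9:-C, 10:-C, 11:+B, 12:+C, 13:+C, 14:-B, 15:-C
No rule fires across all 15 points.

none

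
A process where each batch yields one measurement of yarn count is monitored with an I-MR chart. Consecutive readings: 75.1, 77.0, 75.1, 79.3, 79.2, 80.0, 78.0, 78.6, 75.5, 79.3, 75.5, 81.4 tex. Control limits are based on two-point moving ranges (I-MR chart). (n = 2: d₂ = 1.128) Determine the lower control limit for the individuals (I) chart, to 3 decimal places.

X̄ = (75.1 + 77.0 + 75.1 + 79.3 + 79.2 + 80.0 + 78.0 + 78.6 + 75.5 + 79.3 + 75.5 + 81.4) / 12 = 77.8333
Moving ranges: 1.9, 1.9, 4.2, 0.1, 0.8, 2.0, 0.6, 3.1, 3.8, 3.8, 5.9; M̄R̄ = 28.1000 / 11 = 2.5545
LCL = X̄ − 3·M̄R̄/d₂ = 77.8333 − 3 × 2.5545 / 1.128 = 71.0393

71.039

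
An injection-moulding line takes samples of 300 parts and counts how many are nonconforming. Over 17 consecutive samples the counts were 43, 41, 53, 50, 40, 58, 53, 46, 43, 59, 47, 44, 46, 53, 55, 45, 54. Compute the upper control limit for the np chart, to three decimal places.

68.004

p̄ = Σdᵢ / (k·n) = 830 / (17 × 300) = 0.16275
UCL = np̄ + 3·√(np̄(1−p̄)) = 48.8235 + 3 × √(48.8235×0.83725) = 48.8235 + 3 × 6.3936 = 68.0042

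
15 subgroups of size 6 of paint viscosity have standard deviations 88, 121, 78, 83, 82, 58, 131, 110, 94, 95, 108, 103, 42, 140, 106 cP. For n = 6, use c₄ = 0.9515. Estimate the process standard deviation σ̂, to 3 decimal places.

100.823

s̄ = (88 + 121 + 78 + 83 + 82 + 58 + 131 + 110 + 94 + 95 + 108 + 103 + 42 + 140 + 106) / 15 = 95.9333
σ̂ = s̄ / c₄ = 95.9333 / 0.9515 = 100.8233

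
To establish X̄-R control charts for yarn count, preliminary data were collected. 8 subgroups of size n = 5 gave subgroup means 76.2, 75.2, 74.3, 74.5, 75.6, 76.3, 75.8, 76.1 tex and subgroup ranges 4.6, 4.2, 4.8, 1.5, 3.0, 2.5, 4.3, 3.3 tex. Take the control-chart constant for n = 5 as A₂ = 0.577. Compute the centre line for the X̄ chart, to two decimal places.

X̄̄ = (76.2 + 75.2 + 74.3 + 74.5 + 75.6 + 76.3 + 75.8 + 76.1) / 8 = 604.0000 / 8 = 75.5000
CL = X̄̄ = 75.5000

75.50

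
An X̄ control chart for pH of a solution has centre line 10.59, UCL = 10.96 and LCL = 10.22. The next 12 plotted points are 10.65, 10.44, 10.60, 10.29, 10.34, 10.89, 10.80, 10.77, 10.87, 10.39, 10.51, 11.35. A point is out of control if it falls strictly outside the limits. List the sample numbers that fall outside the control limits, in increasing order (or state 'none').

12

Compare each point to [10.22, 10.96]: sample 12 = 11.35 > UCL.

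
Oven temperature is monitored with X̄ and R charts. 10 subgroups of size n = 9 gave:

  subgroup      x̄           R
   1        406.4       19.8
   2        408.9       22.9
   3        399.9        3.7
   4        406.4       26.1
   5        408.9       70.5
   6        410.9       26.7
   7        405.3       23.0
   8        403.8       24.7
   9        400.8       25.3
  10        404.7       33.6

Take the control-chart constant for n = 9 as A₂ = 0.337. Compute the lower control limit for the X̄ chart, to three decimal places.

X̄̄ = (406.4 + 408.9 + 399.9 + 406.4 + 408.9 + 410.9 + 405.3 + 403.8 + 400.8 + 404.7) / 10 = 4056.0000 / 10 = 405.6000
R̄ = (19.8 + 22.9 + 3.7 + 26.1 + 70.5 + 26.7 + 23.0 + 24.7 + 25.3 + 33.6) / 10 = 276.3000 / 10 = 27.6300
LCL = X̄̄ − A₂·R̄ = 405.6000 − 0.337 × 27.6300 = 396.2887

396.289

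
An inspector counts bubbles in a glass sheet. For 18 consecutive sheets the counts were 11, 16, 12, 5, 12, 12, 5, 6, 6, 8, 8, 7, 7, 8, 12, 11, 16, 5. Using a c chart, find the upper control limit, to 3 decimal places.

18.416

c̄ = (11 + 16 + 12 + 5 + 12 + 12 + 5 + 6 + 6 + 8 + 8 + 7 + 7 + 8 + 12 + 11 + 16 + 5) / 18 = 167 / 18 = 9.2778
UCL = c̄ + 3√c̄ = 9.2778 + 3 × √9.2778 = 9.2778 + 3 × 3.0459 = 18.4156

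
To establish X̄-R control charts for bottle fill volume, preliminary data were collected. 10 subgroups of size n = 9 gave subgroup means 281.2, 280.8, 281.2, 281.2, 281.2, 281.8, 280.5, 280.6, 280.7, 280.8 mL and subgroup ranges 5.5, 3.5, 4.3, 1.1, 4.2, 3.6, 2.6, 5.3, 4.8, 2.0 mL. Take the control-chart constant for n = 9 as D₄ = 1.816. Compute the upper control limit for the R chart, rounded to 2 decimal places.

R̄ = (5.5 + 3.5 + 4.3 + 1.1 + 4.2 + 3.6 + 2.6 + 5.3 + 4.8 + 2.0) / 10 = 36.9000 / 10 = 3.6900
UCL_R = D₄·R̄ = 1.816 × 3.6900 = 6.7010

6.70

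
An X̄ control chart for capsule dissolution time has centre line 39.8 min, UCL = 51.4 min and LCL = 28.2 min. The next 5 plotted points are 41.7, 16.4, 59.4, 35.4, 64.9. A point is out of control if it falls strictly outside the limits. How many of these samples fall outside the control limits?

3

Compare each point to [28.2, 51.4]: sample 2 = 16.4 < LCL; sample 3 = 59.4 > UCL; sample 5 = 64.9 > UCL.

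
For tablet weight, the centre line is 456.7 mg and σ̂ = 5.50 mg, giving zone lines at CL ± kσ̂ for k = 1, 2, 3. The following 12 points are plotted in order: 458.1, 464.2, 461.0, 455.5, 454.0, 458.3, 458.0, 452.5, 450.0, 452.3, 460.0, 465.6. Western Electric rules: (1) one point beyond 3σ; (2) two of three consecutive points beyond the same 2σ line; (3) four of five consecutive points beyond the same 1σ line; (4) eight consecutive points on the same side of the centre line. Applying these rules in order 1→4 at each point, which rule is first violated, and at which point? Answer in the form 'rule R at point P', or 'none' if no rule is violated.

Zone of each point (C = within 1σ̂, B = 1σ̂–2σ̂, A = 2σ̂–3σ̂, * = beyond 3σ̂; sign = side of CL): 1:+C, 2:+B, 3:+C, 4:-C, 5:-C, 6:+C, 7:+C, 8:-C, 9:-B, 10:-C, 11:+C, 12:+B
No rule fires across all 12 points.

none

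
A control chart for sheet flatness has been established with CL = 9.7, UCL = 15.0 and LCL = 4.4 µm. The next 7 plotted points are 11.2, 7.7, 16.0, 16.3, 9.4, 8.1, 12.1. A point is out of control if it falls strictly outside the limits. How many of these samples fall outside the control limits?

2

Compare each point to [4.4, 15.0]: sample 3 = 16.0 > UCL; sample 4 = 16.3 > UCL.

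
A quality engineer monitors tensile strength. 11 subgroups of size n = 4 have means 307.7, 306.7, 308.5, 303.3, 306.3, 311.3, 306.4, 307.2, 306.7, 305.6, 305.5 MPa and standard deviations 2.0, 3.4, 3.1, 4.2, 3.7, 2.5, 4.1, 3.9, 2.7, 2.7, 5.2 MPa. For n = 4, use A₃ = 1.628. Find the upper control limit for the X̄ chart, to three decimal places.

X̄̄ = (307.7 + 306.7 + 308.5 + 303.3 + 306.3 + 311.3 + 306.4 + 307.2 + 306.7 + 305.6 + 305.5) / 11 = 306.8364
s̄ = (2.0 + 3.4 + 3.1 + 4.2 + 3.7 + 2.5 + 4.1 + 3.9 + 2.7 + 2.7 + 5.2) / 11 = 3.4091
UCL = X̄̄ + A₃·s̄ = 306.8364 + 1.628 × 3.4091 = 312.3864

312.386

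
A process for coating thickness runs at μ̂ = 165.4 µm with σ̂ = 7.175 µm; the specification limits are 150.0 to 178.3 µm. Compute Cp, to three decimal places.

Cp = (USL − LSL) / (6σ̂) = (178.3 − 150.0) / (6 × 7.175) = 28.3000 / 43.0500 = 0.6574

0.657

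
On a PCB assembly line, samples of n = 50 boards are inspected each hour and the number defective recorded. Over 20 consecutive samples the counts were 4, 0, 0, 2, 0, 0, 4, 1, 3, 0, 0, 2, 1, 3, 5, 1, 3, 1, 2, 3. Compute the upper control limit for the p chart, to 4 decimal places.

p̄ = Σdᵢ / (k·n) = 35 / (20 × 50) = 0.03500
UCL = p̄ + 3·√(p̄(1−p̄)/n) = 0.03500 + 3 × √(0.03500×0.96500/50) = 0.03500 + 3 × 0.02599 = 0.11297

0.1130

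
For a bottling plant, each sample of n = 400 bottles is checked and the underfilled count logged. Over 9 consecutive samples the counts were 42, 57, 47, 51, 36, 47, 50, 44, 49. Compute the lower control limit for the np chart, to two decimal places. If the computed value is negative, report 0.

27.68

p̄ = Σdᵢ / (k·n) = 423 / (9 × 400) = 0.11750
LCL = np̄ − 3·√(np̄(1−p̄)) = 47.0000 − 3 × 6.4403 = 27.6791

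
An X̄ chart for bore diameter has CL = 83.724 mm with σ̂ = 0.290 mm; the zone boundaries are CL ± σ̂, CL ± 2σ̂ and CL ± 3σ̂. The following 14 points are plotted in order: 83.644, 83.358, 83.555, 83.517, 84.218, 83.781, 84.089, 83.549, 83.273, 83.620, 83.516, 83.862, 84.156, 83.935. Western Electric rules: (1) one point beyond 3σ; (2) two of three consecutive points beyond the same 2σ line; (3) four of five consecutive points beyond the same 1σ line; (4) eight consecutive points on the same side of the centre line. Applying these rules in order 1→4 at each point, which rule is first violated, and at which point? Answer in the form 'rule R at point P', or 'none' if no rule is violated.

Zone of each point (C = within 1σ̂, B = 1σ̂–2σ̂, A = 2σ̂–3σ̂, * = beyond 3σ̂; sign = side of CL): 1:-C, 2:-B, 3:-C, 4:-C, 5:+B, 6:+C, 7:+B, 8:-C, 9:-B, 10:-C, 11:-C, 12:+C, 13:+B, 14:+C
No rule fires across all 14 points.

none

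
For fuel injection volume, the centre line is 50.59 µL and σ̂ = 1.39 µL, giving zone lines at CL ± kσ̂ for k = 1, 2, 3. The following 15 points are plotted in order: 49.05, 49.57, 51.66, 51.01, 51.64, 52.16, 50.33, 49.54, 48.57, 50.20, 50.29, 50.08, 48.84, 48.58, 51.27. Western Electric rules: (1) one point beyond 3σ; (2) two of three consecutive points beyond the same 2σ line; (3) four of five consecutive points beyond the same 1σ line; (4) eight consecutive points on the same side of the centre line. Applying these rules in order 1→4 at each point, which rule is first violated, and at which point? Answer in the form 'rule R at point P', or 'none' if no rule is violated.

rule 4 at point 14

Zone of each point (C = within 1σ̂, B = 1σ̂–2σ̂, A = 2σ̂–3σ̂, * = beyond 3σ̂; sign = side of CL): 1:-B, 2:-C, 3:+C, 4:+C, 5:+C, 6:+B, 7:-C, 8:-C, 9:-B, 10:-C, 11:-C, 12:-C, 13:-B, 14:-B, 15:+C
Rule 4 (eight consecutive points on the same side of the centre line) is satisfied at point 14.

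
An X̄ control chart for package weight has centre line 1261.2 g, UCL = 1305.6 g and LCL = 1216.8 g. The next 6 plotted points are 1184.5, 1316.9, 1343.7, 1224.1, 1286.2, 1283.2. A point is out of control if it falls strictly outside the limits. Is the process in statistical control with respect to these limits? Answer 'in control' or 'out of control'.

Compare each point to [1216.8, 1305.6]: sample 1 = 1184.5 < LCL; sample 2 = 1316.9 > UCL; sample 3 = 1343.7 > UCL.

out of control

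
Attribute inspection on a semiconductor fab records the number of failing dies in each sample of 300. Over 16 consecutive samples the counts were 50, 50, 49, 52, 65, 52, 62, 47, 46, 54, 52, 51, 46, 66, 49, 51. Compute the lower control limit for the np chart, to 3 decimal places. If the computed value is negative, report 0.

32.863

p̄ = Σdᵢ / (k·n) = 842 / (16 × 300) = 0.17542
LCL = np̄ − 3·√(np̄(1−p̄)) = 52.6250 − 3 × 6.5874 = 32.8628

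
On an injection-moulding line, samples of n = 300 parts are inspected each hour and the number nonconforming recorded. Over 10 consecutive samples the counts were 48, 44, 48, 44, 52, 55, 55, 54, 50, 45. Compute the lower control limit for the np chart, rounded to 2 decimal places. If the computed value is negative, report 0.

p̄ = Σdᵢ / (k·n) = 495 / (10 × 300) = 0.16500
LCL = np̄ − 3·√(np̄(1−p̄)) = 49.5000 − 3 × 6.4290 = 30.2129

30.21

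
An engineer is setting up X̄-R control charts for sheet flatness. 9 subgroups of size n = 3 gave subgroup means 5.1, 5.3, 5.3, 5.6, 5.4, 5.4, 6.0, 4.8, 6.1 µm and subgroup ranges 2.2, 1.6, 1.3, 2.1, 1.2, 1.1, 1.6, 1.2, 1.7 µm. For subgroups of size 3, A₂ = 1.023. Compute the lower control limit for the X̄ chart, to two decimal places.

3.85

X̄̄ = (5.1 + 5.3 + 5.3 + 5.6 + 5.4 + 5.4 + 6.0 + 4.8 + 6.1) / 9 = 49.0000 / 9 = 5.4444
R̄ = (2.2 + 1.6 + 1.3 + 2.1 + 1.2 + 1.1 + 1.6 + 1.2 + 1.7) / 9 = 14.0000 / 9 = 1.5556
LCL = X̄̄ − A₂·R̄ = 5.4444 − 1.023 × 1.5556 = 3.8531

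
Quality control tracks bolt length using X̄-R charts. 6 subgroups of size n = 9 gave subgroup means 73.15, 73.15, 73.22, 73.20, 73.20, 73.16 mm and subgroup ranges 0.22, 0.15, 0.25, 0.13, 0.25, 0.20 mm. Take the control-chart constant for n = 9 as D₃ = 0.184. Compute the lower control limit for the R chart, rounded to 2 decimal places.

0.04

R̄ = (0.22 + 0.15 + 0.25 + 0.13 + 0.25 + 0.20) / 6 = 1.2000 / 6 = 0.2000
LCL_R = D₃·R̄ = 0.184 × 0.2000 = 0.0368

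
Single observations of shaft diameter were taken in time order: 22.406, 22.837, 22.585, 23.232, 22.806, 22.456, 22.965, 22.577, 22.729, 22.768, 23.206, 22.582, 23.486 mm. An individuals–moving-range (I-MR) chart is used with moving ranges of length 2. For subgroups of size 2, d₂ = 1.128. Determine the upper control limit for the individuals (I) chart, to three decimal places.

23.962

X̄ = (22.406 + 22.837 + 22.585 + 23.232 + 22.806 + 22.456 + 22.965 + 22.577 + 22.729 + 22.768 + 23.206 + 22.582 + 23.486) / 13 = 22.8181
Moving ranges: 0.431, 0.252, 0.647, 0.426, 0.350, 0.509, 0.388, 0.152, 0.039, 0.438, 0.624, 0.904; M̄R̄ = 5.1600 / 12 = 0.4300
UCL = X̄ + 3·M̄R̄/d₂ = 22.8181 + 3 × 0.4300 / 1.128 = 23.9617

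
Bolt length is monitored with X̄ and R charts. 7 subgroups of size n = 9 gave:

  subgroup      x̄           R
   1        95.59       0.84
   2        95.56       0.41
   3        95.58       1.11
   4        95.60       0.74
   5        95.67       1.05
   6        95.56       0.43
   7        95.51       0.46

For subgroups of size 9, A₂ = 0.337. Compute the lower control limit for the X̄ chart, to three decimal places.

X̄̄ = (95.59 + 95.56 + 95.58 + 95.60 + 95.67 + 95.56 + 95.51) / 7 = 669.0700 / 7 = 95.5814
R̄ = (0.84 + 0.41 + 1.11 + 0.74 + 1.05 + 0.43 + 0.46) / 7 = 5.0400 / 7 = 0.7200
LCL = X̄̄ − A₂·R̄ = 95.5814 − 0.337 × 0.7200 = 95.3388

95.339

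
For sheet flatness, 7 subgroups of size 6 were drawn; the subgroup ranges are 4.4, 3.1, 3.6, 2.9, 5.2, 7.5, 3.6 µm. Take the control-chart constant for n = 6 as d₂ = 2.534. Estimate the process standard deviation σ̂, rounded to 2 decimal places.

R̄ = (4.4 + 3.1 + 3.6 + 2.9 + 5.2 + 7.5 + 3.6) / 7 = 4.3286
σ̂ = R̄ / d₂ = 4.3286 / 2.534 = 1.7082

1.71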